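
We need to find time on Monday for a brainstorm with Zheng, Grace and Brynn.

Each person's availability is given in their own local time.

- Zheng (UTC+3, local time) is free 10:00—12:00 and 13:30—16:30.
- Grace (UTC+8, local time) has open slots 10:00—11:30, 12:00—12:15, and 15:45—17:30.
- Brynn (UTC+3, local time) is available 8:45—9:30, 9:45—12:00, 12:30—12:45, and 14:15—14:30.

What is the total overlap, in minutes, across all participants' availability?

Zheng → UTC: 07:00–09:00, 10:30–13:30.
Grace → UTC: 02:00–03:30, 04:00–04:15, 07:45–09:30.
Brynn → UTC: 05:45–06:30, 06:45–09:00, 09:30–09:45, 11:15–11:30.
Zheng ∩ Grace: 07:45–09:00.
Zheng ∩ Grace ∩ Brynn: 07:45–09:00.
Total common minutes: 75.

75 minutes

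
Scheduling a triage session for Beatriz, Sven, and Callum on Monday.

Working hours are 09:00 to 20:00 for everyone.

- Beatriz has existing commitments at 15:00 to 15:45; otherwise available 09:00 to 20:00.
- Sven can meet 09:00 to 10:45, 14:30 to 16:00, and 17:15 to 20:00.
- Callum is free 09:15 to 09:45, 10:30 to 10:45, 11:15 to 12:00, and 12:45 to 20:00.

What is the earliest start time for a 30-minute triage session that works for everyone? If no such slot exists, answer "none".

Beatriz free within 09:00–20:00: 09:00–15:00, 15:45–20:00.
Beatriz ∩ Sven: 09:00–10:45, 14:30–15:00, 15:45–16:00, 17:15–20:00.
Beatriz ∩ Sven ∩ Callum: 09:15–09:45, 10:30–10:45, 14:30–15:00, 15:45–16:00, 17:15–20:00.
Windows ≥ 30 min: 09:15–09:45, 14:30–15:00, 17:15–20:00.
Earliest such window starts at 09:15.

09:15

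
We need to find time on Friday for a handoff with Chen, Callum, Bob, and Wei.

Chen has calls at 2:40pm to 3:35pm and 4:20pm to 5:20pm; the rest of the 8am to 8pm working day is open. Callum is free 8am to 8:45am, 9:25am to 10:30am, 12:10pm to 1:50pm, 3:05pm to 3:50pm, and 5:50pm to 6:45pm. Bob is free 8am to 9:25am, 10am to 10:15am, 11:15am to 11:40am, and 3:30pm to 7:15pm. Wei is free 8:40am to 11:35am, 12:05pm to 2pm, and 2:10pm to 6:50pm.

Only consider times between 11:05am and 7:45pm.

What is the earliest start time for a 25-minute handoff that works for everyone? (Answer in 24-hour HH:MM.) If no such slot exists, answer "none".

Chen free within 08:00–20:00: 08:00–14:40, 15:35–16:20, 17:20–20:00.
Chen ∩ Callum: 08:00–08:45, 09:25–10:30, 12:10–13:50, 15:35–15:50, 17:50–18:45.
Chen ∩ Callum ∩ Bob: 08:00–08:45, 10:00–10:15, 15:35–15:50, 17:50–18:45.
Chen ∩ Callum ∩ Bob ∩ Wei: 08:40–08:45, 10:00–10:15, 15:35–15:50, 17:50–18:45.
Restricted to 11:05–19:45: 15:35–15:50, 17:50–18:45.
Windows ≥ 25 min: 17:50–18:45.
Earliest such window starts at 17:50.

17:50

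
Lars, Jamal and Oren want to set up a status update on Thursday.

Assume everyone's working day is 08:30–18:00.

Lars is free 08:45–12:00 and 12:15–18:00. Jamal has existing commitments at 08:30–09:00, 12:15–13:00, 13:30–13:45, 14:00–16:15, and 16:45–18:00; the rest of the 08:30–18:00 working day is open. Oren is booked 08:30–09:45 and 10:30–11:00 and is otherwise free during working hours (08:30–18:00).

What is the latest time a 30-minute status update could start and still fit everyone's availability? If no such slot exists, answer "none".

Jamal free within 08:30–18:00: 09:00–12:15, 13:00–13:30, 13:45–14:00, 16:15–16:45.
Oren free within 08:30–18:00: 09:45–10:30, 11:00–18:00.
Lars ∩ Jamal: 09:00–12:00, 13:00–13:30, 13:45–14:00, 16:15–16:45.
Lars ∩ Jamal ∩ Oren: 09:45–10:30, 11:00–12:00, 13:00–13:30, 13:45–14:00, 16:15–16:45.
Windows ≥ 30 min: 09:45–10:30, 11:00–12:00, 13:00–13:30, 16:15–16:45.
Latest start in the last window 16:15–16:45 is 16:45 − 30 min = 16:15.

16:15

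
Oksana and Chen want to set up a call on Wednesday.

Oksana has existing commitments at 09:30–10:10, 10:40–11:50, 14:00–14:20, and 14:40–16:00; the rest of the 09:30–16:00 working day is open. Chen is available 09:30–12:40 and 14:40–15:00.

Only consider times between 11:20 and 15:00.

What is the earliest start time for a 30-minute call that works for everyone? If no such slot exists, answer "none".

11:50

Oksana free within 09:30–16:00: 10:10–10:40, 11:50–14:00, 14:20–14:40.
Oksana ∩ Chen: 10:10–10:40, 11:50–12:40.
Restricted to 11:20–15:00: 11:50–12:40.
Windows ≥ 30 min: 11:50–12:40.
Earliest such window starts at 11:50.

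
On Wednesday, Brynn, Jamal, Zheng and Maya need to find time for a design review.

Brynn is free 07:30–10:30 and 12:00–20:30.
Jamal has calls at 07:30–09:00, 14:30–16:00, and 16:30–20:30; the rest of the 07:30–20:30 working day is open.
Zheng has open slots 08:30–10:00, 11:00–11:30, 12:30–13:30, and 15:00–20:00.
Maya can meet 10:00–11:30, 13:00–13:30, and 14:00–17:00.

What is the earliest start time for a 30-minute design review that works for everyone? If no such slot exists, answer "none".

Jamal free within 07:30–20:30: 09:00–14:30, 16:00–16:30.
Brynn ∩ Jamal: 09:00–10:30, 12:00–14:30, 16:00–16:30.
Brynn ∩ Jamal ∩ Zheng: 09:00–10:00, 12:30–13:30, 16:00–16:30.
Brynn ∩ Jamal ∩ Zheng ∩ Maya: 13:00–13:30, 16:00–16:30.
Windows ≥ 30 min: 13:00–13:30, 16:00–16:30.
Earliest such window starts at 13:00.

13:00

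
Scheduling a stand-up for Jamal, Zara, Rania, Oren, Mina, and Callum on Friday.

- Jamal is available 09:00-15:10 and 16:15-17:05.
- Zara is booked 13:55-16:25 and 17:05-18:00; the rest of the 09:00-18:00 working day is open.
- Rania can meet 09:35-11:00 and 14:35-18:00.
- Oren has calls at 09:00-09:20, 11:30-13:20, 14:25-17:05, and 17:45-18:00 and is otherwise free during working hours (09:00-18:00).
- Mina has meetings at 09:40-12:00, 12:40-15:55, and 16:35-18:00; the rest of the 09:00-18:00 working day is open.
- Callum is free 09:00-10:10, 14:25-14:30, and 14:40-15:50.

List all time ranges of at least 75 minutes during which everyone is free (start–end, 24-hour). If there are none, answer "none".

Zara free within 09:00–18:00: 09:00–13:55, 16:25–17:05.
Oren free within 09:00–18:00: 09:20–11:30, 13:20–14:25, 17:05–17:45.
Mina free within 09:00–18:00: 09:00–09:40, 12:00–12:40, 15:55–16:35.
Jamal ∩ Zara: 09:00–13:55, 16:25–17:05.
Jamal ∩ Zara ∩ Rania: 09:35–11:00, 16:25–17:05.
Jamal ∩ Zara ∩ Rania ∩ Oren: 09:35–11:00.
Jamal ∩ Zara ∩ Rania ∩ Oren ∩ Mina: 09:35–09:40.
Jamal ∩ Zara ∩ Rania ∩ Oren ∩ Mina ∩ Callum: 09:35–09:40.
Windows ≥ 75 min: (none).

none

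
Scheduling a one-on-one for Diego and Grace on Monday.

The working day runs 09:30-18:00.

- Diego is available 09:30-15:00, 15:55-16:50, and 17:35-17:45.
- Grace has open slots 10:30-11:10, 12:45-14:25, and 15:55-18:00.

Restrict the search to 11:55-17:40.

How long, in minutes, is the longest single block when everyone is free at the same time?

Diego ∩ Grace: 10:30–11:10, 12:45–14:25, 15:55–16:50, 17:35–17:45.
Restricted to 11:55–17:40: 12:45–14:25, 15:55–16:50, 17:35–17:40.
Common window lengths: 100, 55, 5 min; longest is 100.

100 minutes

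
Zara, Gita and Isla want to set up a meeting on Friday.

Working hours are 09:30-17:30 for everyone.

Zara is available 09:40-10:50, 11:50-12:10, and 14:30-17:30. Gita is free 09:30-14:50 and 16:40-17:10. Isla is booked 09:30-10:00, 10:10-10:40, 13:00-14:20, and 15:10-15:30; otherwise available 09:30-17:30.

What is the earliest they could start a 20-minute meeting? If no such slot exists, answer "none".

Isla free within 09:30–17:30: 10:00–10:10, 10:40–13:00, 14:20–15:10, 15:30–17:30.
Zara ∩ Gita: 09:40–10:50, 11:50–12:10, 14:30–14:50, 16:40–17:10.
Zara ∩ Gita ∩ Isla: 10:00–10:10, 10:40–10:50, 11:50–12:10, 14:30–14:50, 16:40–17:10.
Windows ≥ 20 min: 11:50–12:10, 14:30–14:50, 16:40–17:10.
Earliest such window starts at 11:50.

11:50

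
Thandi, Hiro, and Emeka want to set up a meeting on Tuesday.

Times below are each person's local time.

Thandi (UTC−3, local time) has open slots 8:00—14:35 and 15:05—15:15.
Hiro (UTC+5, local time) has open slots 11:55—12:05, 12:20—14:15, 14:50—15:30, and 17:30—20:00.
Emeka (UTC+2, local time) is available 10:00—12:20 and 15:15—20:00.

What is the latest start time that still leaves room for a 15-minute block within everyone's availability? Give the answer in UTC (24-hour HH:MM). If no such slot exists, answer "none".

14:45

Thandi → UTC: 11:00–17:35, 18:05–18:15.
Hiro → UTC: 06:55–07:05, 07:20–09:15, 09:50–10:30, 12:30–15:00.
Emeka → UTC: 08:00–10:20, 13:15–18:00.
Thandi ∩ Hiro: 12:30–15:00.
Thandi ∩ Hiro ∩ Emeka: 13:15–15:00.
Windows ≥ 15 min: 13:15–15:00.
Latest start in the last window 13:15–15:00 is 15:00 − 15 min = 14:45.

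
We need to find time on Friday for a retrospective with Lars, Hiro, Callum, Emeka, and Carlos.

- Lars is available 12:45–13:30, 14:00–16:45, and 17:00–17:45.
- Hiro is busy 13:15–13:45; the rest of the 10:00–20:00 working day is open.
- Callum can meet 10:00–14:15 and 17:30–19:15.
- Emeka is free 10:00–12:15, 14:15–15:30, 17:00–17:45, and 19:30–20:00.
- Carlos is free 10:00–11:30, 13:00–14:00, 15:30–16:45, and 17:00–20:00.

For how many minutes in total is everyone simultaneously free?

15 minutes

Hiro free within 10:00–20:00: 10:00–13:15, 13:45–20:00.
Lars ∩ Hiro: 12:45–13:15, 14:00–16:45, 17:00–17:45.
Lars ∩ Hiro ∩ Callum: 12:45–13:15, 14:00–14:15, 17:30–17:45.
Lars ∩ Hiro ∩ Callum ∩ Emeka: 17:30–17:45.
Lars ∩ Hiro ∩ Callum ∩ Emeka ∩ Carlos: 17:30–17:45.
Total common minutes: 15.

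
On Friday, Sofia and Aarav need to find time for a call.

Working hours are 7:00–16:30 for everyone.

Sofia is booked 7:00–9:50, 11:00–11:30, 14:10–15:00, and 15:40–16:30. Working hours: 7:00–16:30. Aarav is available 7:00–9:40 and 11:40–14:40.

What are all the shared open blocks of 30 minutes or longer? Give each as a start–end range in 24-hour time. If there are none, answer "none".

11:40–14:10

Sofia free within 07:00–16:30: 09:50–11:00, 11:30–14:10, 15:00–15:40.
Sofia ∩ Aarav: 11:40–14:10.
Windows ≥ 30 min: 11:40–14:10.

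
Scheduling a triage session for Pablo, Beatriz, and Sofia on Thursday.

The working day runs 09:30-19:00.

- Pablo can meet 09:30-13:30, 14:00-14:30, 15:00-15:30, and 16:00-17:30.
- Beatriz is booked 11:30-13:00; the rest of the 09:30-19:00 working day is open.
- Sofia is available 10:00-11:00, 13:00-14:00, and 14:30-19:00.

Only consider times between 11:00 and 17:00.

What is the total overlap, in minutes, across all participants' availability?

120 minutes

Beatriz free within 09:30–19:00: 09:30–11:30, 13:00–19:00.
Pablo ∩ Beatriz: 09:30–11:30, 13:00–13:30, 14:00–14:30, 15:00–15:30, 16:00–17:30.
Pablo ∩ Beatriz ∩ Sofia: 10:00–11:00, 13:00–13:30, 15:00–15:30, 16:00–17:30.
Restricted to 11:00–17:00: 13:00–13:30, 15:00–15:30, 16:00–17:00.
Total common minutes: 30 + 30 + 60 = 120.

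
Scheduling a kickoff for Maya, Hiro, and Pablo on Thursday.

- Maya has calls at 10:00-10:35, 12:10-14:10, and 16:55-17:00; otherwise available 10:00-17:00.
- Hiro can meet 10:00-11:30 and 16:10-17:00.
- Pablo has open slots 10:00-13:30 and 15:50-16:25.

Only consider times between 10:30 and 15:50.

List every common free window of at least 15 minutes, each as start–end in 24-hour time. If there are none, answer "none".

10:35–11:30

Maya free within 10:00–17:00: 10:35–12:10, 14:10–16:55.
Maya ∩ Hiro: 10:35–11:30, 16:10–16:55.
Maya ∩ Hiro ∩ Pablo: 10:35–11:30, 16:10–16:25.
Restricted to 10:30–15:50: 10:35–11:30.
Windows ≥ 15 min: 10:35–11:30.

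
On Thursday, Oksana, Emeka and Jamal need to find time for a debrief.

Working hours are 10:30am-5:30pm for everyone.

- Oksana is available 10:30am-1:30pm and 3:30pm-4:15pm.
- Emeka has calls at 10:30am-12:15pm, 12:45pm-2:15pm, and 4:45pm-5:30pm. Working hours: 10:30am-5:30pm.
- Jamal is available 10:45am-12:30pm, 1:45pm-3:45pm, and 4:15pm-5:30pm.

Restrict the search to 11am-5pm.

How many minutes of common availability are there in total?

30 minutes

Emeka free within 10:30–17:30: 12:15–12:45, 14:15–16:45.
Oksana ∩ Emeka: 12:15–12:45, 15:30–16:15.
Oksana ∩ Emeka ∩ Jamal: 12:15–12:30, 15:30–15:45.
Restricted to 11:00–17:00: 12:15–12:30, 15:30–15:45.
Total common minutes: 15 + 15 = 30.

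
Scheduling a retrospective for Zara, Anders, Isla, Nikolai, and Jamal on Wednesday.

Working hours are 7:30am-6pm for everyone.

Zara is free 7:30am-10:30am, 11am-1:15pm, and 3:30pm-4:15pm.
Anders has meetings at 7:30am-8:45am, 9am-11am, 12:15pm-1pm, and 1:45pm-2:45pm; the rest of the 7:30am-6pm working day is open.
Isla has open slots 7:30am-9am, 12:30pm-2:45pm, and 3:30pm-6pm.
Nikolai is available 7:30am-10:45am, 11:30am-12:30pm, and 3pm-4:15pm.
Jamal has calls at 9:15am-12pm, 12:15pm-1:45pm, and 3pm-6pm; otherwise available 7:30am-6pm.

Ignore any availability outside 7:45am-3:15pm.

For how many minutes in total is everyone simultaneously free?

15 minutes

Anders free within 07:30–18:00: 08:45–09:00, 11:00–12:15, 13:00–13:45, 14:45–18:00.
Jamal free within 07:30–18:00: 07:30–09:15, 12:00–12:15, 13:45–15:00.
Zara ∩ Anders: 08:45–09:00, 11:00–12:15, 13:00–13:15, 15:30–16:15.
Zara ∩ Anders ∩ Isla: 08:45–09:00, 13:00–13:15, 15:30–16:15.
Zara ∩ Anders ∩ Isla ∩ Nikolai: 08:45–09:00, 15:30–16:15.
Zara ∩ Anders ∩ Isla ∩ Nikolai ∩ Jamal: 08:45–09:00.
Restricted to 07:45–15:15: 08:45–09:00.
Total common minutes: 15.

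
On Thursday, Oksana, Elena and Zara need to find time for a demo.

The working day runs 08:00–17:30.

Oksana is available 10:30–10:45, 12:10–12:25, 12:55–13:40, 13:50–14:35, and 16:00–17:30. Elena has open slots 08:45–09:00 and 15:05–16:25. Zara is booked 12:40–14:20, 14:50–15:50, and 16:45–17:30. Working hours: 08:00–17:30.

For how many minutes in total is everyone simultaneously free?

Zara free within 08:00–17:30: 08:00–12:40, 14:20–14:50, 15:50–16:45.
Oksana ∩ Elena: 16:00–16:25.
Oksana ∩ Elena ∩ Zara: 16:00–16:25.
Total common minutes: 25.

25 minutes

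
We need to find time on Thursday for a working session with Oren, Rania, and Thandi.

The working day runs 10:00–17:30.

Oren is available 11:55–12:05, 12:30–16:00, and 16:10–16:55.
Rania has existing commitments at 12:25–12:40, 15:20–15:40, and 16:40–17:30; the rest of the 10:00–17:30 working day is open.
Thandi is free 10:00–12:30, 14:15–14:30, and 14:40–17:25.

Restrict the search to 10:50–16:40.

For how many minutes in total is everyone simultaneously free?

115 minutes

Rania free within 10:00–17:30: 10:00–12:25, 12:40–15:20, 15:40–16:40.
Oren ∩ Rania: 11:55–12:05, 12:40–15:20, 15:40–16:00, 16:10–16:40.
Oren ∩ Rania ∩ Thandi: 11:55–12:05, 14:15–14:30, 14:40–15:20, 15:40–16:00, 16:10–16:40.
Restricted to 10:50–16:40: 11:55–12:05, 14:15–14:30, 14:40–15:20, 15:40–16:00, 16:10–16:40.
Total common minutes: 10 + 15 + 40 + 20 + 30 = 115.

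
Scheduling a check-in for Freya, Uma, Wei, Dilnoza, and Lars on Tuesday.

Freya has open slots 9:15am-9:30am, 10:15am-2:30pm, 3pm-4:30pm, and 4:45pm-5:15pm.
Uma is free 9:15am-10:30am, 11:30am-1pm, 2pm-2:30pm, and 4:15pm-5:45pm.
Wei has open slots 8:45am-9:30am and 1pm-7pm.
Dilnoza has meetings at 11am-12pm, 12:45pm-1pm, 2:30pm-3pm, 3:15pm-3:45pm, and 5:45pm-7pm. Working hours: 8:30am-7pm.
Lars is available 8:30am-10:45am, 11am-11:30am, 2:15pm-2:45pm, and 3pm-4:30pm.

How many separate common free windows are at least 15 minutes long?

3

Dilnoza free within 08:30–19:00: 08:30–11:00, 12:00–12:45, 13:00–14:30, 15:00–15:15, 15:45–17:45.
Freya ∩ Uma: 09:15–09:30, 10:15–10:30, 11:30–13:00, 14:00–14:30, 16:15–16:30, 16:45–17:15.
Freya ∩ Uma ∩ Wei: 09:15–09:30, 14:00–14:30, 16:15–16:30, 16:45–17:15.
Freya ∩ Uma ∩ Wei ∩ Dilnoza: 09:15–09:30, 14:00–14:30, 16:15–16:30, 16:45–17:15.
Freya ∩ Uma ∩ Wei ∩ Dilnoza ∩ Lars: 09:15–09:30, 14:15–14:30, 16:15–16:30.
Windows ≥ 15 min: 09:15–09:30, 14:15–14:30, 16:15–16:30.
That's 3 windows.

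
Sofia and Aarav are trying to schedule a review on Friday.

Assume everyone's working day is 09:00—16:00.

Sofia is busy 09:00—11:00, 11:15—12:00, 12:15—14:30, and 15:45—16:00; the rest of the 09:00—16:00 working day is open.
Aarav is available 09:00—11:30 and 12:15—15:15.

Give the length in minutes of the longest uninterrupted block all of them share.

45 minutes

Sofia free within 09:00–16:00: 11:00–11:15, 12:00–12:15, 14:30–15:45.
Sofia ∩ Aarav: 11:00–11:15, 14:30–15:15.
Common window lengths: 15, 45 min; longest is 45.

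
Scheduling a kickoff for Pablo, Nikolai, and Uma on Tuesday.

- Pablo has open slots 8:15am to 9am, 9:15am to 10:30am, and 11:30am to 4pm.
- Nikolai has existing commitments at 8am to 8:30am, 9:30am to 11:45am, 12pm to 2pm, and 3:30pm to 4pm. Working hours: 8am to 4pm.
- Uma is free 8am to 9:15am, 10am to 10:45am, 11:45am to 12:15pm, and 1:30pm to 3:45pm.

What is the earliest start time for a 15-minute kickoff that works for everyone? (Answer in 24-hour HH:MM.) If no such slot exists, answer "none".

08:30

Nikolai free within 08:00–16:00: 08:30–09:30, 11:45–12:00, 14:00–15:30.
Pablo ∩ Nikolai: 08:30–09:00, 09:15–09:30, 11:45–12:00, 14:00–15:30.
Pablo ∩ Nikolai ∩ Uma: 08:30–09:00, 11:45–12:00, 14:00–15:30.
Windows ≥ 15 min: 08:30–09:00, 11:45–12:00, 14:00–15:30.
Earliest such window starts at 08:30.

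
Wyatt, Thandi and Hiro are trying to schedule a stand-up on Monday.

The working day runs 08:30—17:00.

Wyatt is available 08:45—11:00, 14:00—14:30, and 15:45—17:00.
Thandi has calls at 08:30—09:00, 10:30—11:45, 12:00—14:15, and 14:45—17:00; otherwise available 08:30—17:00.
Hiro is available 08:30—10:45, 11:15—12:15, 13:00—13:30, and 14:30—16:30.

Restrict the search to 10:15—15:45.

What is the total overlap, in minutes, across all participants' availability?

15 minutes

Thandi free within 08:30–17:00: 09:00–10:30, 11:45–12:00, 14:15–14:45.
Wyatt ∩ Thandi: 09:00–10:30, 14:15–14:30.
Wyatt ∩ Thandi ∩ Hiro: 09:00–10:30.
Restricted to 10:15–15:45: 10:15–10:30.
Total common minutes: 15.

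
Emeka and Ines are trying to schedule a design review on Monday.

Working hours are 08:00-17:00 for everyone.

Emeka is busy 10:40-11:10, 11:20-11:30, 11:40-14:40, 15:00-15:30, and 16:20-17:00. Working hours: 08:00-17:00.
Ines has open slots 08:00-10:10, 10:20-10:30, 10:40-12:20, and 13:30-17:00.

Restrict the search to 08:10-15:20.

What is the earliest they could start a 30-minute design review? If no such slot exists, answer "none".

08:10

Emeka free within 08:00–17:00: 08:00–10:40, 11:10–11:20, 11:30–11:40, 14:40–15:00, 15:30–16:20.
Emeka ∩ Ines: 08:00–10:10, 10:20–10:30, 11:10–11:20, 11:30–11:40, 14:40–15:00, 15:30–16:20.
Restricted to 08:10–15:20: 08:10–10:10, 10:20–10:30, 11:10–11:20, 11:30–11:40, 14:40–15:00.
Windows ≥ 30 min: 08:10–10:10.
Earliest such window starts at 08:10.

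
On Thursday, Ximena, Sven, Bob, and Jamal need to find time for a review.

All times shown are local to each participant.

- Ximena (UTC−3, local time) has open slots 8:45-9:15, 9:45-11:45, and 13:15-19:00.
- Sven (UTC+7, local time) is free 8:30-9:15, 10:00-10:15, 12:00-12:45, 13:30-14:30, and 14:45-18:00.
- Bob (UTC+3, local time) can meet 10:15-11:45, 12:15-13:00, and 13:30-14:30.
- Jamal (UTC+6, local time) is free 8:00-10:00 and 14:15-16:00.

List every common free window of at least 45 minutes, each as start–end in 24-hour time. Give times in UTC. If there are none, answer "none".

none

Ximena → UTC: 11:45–12:15, 12:45–14:45, 16:15–22:00.
Sven → UTC: 01:30–02:15, 03:00–03:15, 05:00–05:45, 06:30–07:30, 07:45–11:00.
Bob → UTC: 07:15–08:45, 09:15–10:00, 10:30–11:30.
Jamal → UTC: 02:00–04:00, 08:15–10:00.
Ximena ∩ Sven: (none).
Ximena ∩ Sven ∩ Bob: (none).
Ximena ∩ Sven ∩ Bob ∩ Jamal: (none).
Windows ≥ 45 min: (none).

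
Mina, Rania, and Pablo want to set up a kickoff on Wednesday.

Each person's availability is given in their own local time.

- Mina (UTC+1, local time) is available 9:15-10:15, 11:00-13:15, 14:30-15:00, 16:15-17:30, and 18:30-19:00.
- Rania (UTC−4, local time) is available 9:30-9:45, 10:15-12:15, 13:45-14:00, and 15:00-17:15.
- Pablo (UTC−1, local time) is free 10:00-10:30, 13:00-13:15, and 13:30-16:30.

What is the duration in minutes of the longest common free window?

Mina → UTC: 08:15–09:15, 10:00–12:15, 13:30–14:00, 15:15–16:30, 17:30–18:00.
Rania → UTC: 13:30–13:45, 14:15–16:15, 17:45–18:00, 19:00–21:15.
Pablo → UTC: 11:00–11:30, 14:00–14:15, 14:30–17:30.
Mina ∩ Rania: 13:30–13:45, 15:15–16:15, 17:45–18:00.
Mina ∩ Rania ∩ Pablo: 15:15–16:15.
Single common window of 60 minutes.

60 minutes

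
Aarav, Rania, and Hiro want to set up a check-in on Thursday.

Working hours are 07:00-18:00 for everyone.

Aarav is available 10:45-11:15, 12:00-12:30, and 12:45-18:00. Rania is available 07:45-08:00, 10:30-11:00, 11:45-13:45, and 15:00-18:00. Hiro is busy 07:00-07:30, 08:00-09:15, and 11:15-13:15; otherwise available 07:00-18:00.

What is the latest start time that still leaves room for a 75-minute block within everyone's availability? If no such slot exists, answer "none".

Hiro free within 07:00–18:00: 07:30–08:00, 09:15–11:15, 13:15–18:00.
Aarav ∩ Rania: 10:45–11:00, 12:00–12:30, 12:45–13:45, 15:00–18:00.
Aarav ∩ Rania ∩ Hiro: 10:45–11:00, 13:15–13:45, 15:00–18:00.
Windows ≥ 75 min: 15:00–18:00.
Latest start in the last window 15:00–18:00 is 18:00 − 75 min = 16:45.

16:45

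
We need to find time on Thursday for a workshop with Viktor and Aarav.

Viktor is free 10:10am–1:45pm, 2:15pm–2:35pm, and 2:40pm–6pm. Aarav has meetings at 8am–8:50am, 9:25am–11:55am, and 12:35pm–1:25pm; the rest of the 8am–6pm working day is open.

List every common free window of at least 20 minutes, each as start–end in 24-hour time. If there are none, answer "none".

11:55–12:35, 13:25–13:45, 14:15–14:35, 14:40–18:00

Aarav free within 08:00–18:00: 08:50–09:25, 11:55–12:35, 13:25–18:00.
Viktor ∩ Aarav: 11:55–12:35, 13:25–13:45, 14:15–14:35, 14:40–18:00.
Windows ≥ 20 min: 11:55–12:35, 13:25–13:45, 14:15–14:35, 14:40–18:00.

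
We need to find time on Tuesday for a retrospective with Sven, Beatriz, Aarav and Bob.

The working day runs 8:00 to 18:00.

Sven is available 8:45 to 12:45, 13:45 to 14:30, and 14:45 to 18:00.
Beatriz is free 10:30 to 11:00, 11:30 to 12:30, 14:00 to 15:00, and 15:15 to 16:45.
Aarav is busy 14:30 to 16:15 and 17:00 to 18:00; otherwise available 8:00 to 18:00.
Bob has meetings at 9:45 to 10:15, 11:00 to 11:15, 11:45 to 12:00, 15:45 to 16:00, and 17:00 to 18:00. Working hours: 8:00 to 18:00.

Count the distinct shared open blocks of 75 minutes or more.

0

Aarav free within 08:00–18:00: 08:00–14:30, 16:15–17:00.
Bob free within 08:00–18:00: 08:00–09:45, 10:15–11:00, 11:15–11:45, 12:00–15:45, 16:00–17:00.
Sven ∩ Beatriz: 10:30–11:00, 11:30–12:30, 14:00–14:30, 14:45–15:00, 15:15–16:45.
Sven ∩ Beatriz ∩ Aarav: 10:30–11:00, 11:30–12:30, 14:00–14:30, 16:15–16:45.
Sven ∩ Beatriz ∩ Aarav ∩ Bob: 10:30–11:00, 11:30–11:45, 12:00–12:30, 14:00–14:30, 16:15–16:45.
Windows ≥ 75 min: (none).
That's 0 windows.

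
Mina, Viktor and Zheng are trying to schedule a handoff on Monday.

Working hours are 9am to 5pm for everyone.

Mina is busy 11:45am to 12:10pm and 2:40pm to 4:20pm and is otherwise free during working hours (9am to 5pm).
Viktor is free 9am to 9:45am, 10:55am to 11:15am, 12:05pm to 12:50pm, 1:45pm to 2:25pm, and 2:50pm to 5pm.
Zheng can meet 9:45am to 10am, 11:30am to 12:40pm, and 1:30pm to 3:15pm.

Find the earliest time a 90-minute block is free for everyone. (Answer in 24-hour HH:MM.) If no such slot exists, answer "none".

Mina free within 09:00–17:00: 09:00–11:45, 12:10–14:40, 16:20–17:00.
Mina ∩ Viktor: 09:00–09:45, 10:55–11:15, 12:10–12:50, 13:45–14:25, 16:20–17:00.
Mina ∩ Viktor ∩ Zheng: 12:10–12:40, 13:45–14:25.
Windows ≥ 90 min: (none).

none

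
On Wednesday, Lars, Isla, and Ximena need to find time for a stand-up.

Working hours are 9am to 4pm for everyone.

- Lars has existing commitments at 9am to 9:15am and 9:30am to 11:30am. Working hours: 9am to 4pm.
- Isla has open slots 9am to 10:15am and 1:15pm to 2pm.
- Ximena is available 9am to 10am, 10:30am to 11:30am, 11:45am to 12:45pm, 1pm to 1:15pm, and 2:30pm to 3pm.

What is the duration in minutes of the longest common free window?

Lars free within 09:00–16:00: 09:15–09:30, 11:30–16:00.
Lars ∩ Isla: 09:15–09:30, 13:15–14:00.
Lars ∩ Isla ∩ Ximena: 09:15–09:30.
Single common window of 15 minutes.

15 minutes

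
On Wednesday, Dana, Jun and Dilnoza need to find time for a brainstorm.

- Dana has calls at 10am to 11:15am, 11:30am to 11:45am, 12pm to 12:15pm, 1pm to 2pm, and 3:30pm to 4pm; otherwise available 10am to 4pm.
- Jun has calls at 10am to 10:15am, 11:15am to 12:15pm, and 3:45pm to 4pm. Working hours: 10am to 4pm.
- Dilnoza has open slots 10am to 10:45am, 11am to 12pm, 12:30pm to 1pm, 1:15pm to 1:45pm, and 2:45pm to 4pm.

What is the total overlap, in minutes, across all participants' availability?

75 minutes

Dana free within 10:00–16:00: 11:15–11:30, 11:45–12:00, 12:15–13:00, 14:00–15:30.
Jun free within 10:00–16:00: 10:15–11:15, 12:15–15:45.
Dana ∩ Jun: 12:15–13:00, 14:00–15:30.
Dana ∩ Jun ∩ Dilnoza: 12:30–13:00, 14:45–15:30.
Total common minutes: 30 + 45 = 75.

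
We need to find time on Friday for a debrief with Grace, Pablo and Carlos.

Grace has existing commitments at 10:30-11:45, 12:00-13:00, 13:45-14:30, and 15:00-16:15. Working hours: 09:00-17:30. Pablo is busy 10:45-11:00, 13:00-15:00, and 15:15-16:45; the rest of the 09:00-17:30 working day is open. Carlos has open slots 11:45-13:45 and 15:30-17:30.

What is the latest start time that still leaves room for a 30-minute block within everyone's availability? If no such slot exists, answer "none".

Grace free within 09:00–17:30: 09:00–10:30, 11:45–12:00, 13:00–13:45, 14:30–15:00, 16:15–17:30.
Pablo free within 09:00–17:30: 09:00–10:45, 11:00–13:00, 15:00–15:15, 16:45–17:30.
Grace ∩ Pablo: 09:00–10:30, 11:45–12:00, 16:45–17:30.
Grace ∩ Pablo ∩ Carlos: 11:45–12:00, 16:45–17:30.
Windows ≥ 30 min: 16:45–17:30.
Latest start in the last window 16:45–17:30 is 17:30 − 30 min = 17:00.

17:00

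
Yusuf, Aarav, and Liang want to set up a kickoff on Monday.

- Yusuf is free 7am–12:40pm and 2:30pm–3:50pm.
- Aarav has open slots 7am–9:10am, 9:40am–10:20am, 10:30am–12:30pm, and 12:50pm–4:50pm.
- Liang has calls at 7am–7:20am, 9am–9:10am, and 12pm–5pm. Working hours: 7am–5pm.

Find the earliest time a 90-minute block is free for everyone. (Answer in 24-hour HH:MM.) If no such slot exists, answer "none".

Liang free within 07:00–17:00: 07:20–09:00, 09:10–12:00.
Yusuf ∩ Aarav: 07:00–09:10, 09:40–10:20, 10:30–12:30, 14:30–15:50.
Yusuf ∩ Aarav ∩ Liang: 07:20–09:00, 09:40–10:20, 10:30–12:00.
Windows ≥ 90 min: 07:20–09:00, 10:30–12:00.
Earliest such window starts at 07:20.

07:20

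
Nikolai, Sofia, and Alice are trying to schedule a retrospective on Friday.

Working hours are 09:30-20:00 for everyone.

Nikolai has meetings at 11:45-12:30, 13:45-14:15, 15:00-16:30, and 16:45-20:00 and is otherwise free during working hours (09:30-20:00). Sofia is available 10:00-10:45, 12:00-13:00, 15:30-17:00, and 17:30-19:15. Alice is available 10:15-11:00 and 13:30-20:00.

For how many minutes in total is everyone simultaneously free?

45 minutes

Nikolai free within 09:30–20:00: 09:30–11:45, 12:30–13:45, 14:15–15:00, 16:30–16:45.
Nikolai ∩ Sofia: 10:00–10:45, 12:30–13:00, 16:30–16:45.
Nikolai ∩ Sofia ∩ Alice: 10:15–10:45, 16:30–16:45.
Total common minutes: 30 + 15 = 45.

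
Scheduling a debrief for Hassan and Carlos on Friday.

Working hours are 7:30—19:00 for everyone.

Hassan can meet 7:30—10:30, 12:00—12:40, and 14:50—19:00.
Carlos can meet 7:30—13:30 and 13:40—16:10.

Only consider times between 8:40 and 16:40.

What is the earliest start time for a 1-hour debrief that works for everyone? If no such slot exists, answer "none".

08:40

Hassan ∩ Carlos: 07:30–10:30, 12:00–12:40, 14:50–16:10.
Restricted to 08:40–16:40: 08:40–10:30, 12:00–12:40, 14:50–16:10.
Windows ≥ 60 min: 08:40–10:30, 14:50–16:10.
Earliest such window starts at 08:40.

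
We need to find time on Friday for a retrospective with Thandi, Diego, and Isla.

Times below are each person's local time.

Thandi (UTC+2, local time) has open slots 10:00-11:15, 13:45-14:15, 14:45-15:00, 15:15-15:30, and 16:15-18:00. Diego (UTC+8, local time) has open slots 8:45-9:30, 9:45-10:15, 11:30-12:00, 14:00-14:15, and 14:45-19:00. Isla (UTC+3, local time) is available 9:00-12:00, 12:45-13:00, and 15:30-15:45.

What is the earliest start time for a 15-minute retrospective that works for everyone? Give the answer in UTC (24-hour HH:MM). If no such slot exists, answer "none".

Thandi → UTC: 08:00–09:15, 11:45–12:15, 12:45–13:00, 13:15–13:30, 14:15–16:00.
Diego → UTC: 00:45–01:30, 01:45–02:15, 03:30–04:00, 06:00–06:15, 06:45–11:00.
Isla → UTC: 06:00–09:00, 09:45–10:00, 12:30–12:45.
Thandi ∩ Diego: 08:00–09:15.
Thandi ∩ Diego ∩ Isla: 08:00–09:00.
Windows ≥ 15 min: 08:00–09:00.
Earliest such window starts at 08:00.

08:00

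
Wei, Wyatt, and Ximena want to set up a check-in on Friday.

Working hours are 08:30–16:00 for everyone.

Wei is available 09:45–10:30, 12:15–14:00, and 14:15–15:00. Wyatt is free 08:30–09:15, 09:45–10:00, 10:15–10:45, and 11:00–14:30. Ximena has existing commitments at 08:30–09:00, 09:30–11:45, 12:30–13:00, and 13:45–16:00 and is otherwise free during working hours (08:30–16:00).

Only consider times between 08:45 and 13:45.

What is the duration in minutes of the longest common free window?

45 minutes

Ximena free within 08:30–16:00: 09:00–09:30, 11:45–12:30, 13:00–13:45.
Wei ∩ Wyatt: 09:45–10:00, 10:15–10:30, 12:15–14:00, 14:15–14:30.
Wei ∩ Wyatt ∩ Ximena: 12:15–12:30, 13:00–13:45.
Restricted to 08:45–13:45: 12:15–12:30, 13:00–13:45.
Common window lengths: 15, 45 min; longest is 45.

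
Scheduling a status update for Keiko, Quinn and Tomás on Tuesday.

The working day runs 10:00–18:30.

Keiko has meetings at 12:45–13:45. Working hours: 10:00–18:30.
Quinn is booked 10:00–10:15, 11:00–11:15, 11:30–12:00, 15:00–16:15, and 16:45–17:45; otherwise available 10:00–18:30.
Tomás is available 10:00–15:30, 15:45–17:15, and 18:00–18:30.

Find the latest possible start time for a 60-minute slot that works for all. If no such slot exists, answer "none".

Keiko free within 10:00–18:30: 10:00–12:45, 13:45–18:30.
Quinn free within 10:00–18:30: 10:15–11:00, 11:15–11:30, 12:00–15:00, 16:15–16:45, 17:45–18:30.
Keiko ∩ Quinn: 10:15–11:00, 11:15–11:30, 12:00–12:45, 13:45–15:00, 16:15–16:45, 17:45–18:30.
Keiko ∩ Quinn ∩ Tomás: 10:15–11:00, 11:15–11:30, 12:00–12:45, 13:45–15:00, 16:15–16:45, 18:00–18:30.
Windows ≥ 60 min: 13:45–15:00.
Latest start in the last window 13:45–15:00 is 15:00 − 60 min = 14:00.

14:00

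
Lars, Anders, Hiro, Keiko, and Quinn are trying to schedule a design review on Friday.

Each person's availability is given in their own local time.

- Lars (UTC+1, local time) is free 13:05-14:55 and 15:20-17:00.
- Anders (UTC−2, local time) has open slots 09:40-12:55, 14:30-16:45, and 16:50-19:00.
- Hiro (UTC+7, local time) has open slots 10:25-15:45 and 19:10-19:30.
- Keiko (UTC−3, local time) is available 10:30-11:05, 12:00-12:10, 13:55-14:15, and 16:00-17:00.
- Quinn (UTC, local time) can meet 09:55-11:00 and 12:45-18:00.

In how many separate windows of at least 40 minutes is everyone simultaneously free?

0

Lars → UTC: 12:05–13:55, 14:20–16:00.
Anders → UTC: 11:40–14:55, 16:30–18:45, 18:50–21:00.
Hiro → UTC: 03:25–08:45, 12:10–12:30.
Keiko → UTC: 13:30–14:05, 15:00–15:10, 16:55–17:15, 19:00–20:00.
Quinn → UTC: 09:55–11:00, 12:45–18:00.
Lars ∩ Anders: 12:05–13:55, 14:20–14:55.
Lars ∩ Anders ∩ Hiro: 12:10–12:30.
Lars ∩ Anders ∩ Hiro ∩ Keiko: (none).
Lars ∩ Anders ∩ Hiro ∩ Keiko ∩ Quinn: (none).
Windows ≥ 40 min: (none).
That's 0 windows.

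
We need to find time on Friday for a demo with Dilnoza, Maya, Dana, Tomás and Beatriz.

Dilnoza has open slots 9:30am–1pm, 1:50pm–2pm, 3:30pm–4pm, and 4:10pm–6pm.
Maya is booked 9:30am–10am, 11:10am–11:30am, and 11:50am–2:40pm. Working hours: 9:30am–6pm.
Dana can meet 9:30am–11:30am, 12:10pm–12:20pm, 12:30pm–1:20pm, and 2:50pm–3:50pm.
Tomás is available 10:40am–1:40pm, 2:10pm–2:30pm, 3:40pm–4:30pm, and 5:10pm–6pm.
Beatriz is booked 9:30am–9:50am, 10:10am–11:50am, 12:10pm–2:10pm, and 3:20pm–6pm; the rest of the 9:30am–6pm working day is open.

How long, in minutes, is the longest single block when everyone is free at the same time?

0 minutes

Maya free within 09:30–18:00: 10:00–11:10, 11:30–11:50, 14:40–18:00.
Beatriz free within 09:30–18:00: 09:50–10:10, 11:50–12:10, 14:10–15:20.
Dilnoza ∩ Maya: 10:00–11:10, 11:30–11:50, 15:30–16:00, 16:10–18:00.
Dilnoza ∩ Maya ∩ Dana: 10:00–11:10, 15:30–15:50.
Dilnoza ∩ Maya ∩ Dana ∩ Tomás: 10:40–11:10, 15:40–15:50.
Dilnoza ∩ Maya ∩ Dana ∩ Tomás ∩ Beatriz: (none).
No common window.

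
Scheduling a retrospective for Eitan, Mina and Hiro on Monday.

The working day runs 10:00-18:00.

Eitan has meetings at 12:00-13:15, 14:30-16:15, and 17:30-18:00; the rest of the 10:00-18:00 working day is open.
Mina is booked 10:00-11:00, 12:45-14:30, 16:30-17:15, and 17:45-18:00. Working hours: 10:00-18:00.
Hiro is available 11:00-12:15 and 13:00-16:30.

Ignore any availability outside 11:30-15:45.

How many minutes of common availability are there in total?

Eitan free within 10:00–18:00: 10:00–12:00, 13:15–14:30, 16:15–17:30.
Mina free within 10:00–18:00: 11:00–12:45, 14:30–16:30, 17:15–17:45.
Eitan ∩ Mina: 11:00–12:00, 16:15–16:30, 17:15–17:30.
Eitan ∩ Mina ∩ Hiro: 11:00–12:00, 16:15–16:30.
Restricted to 11:30–15:45: 11:30–12:00.
Total common minutes: 30.

30 minutes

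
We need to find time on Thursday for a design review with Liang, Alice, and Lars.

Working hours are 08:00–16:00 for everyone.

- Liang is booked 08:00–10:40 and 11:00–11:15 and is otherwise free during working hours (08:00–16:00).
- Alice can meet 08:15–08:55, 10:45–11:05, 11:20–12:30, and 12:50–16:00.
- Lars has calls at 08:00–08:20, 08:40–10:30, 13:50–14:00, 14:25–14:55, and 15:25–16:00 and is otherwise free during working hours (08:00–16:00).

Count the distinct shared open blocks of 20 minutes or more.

Liang free within 08:00–16:00: 10:40–11:00, 11:15–16:00.
Lars free within 08:00–16:00: 08:20–08:40, 10:30–13:50, 14:00–14:25, 14:55–15:25.
Liang ∩ Alice: 10:45–11:00, 11:20–12:30, 12:50–16:00.
Liang ∩ Alice ∩ Lars: 10:45–11:00, 11:20–12:30, 12:50–13:50, 14:00–14:25, 14:55–15:25.
Windows ≥ 20 min: 11:20–12:30, 12:50–13:50, 14:00–14:25, 14:55–15:25.
That's 4 windows.

4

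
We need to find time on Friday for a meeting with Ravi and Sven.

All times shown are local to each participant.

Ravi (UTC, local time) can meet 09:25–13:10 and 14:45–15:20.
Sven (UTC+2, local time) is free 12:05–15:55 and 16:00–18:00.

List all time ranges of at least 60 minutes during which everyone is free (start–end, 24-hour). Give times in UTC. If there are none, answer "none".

Ravi → UTC: 09:25–13:10, 14:45–15:20.
Sven → UTC: 10:05–13:55, 14:00–16:00.
Ravi ∩ Sven: 10:05–13:10, 14:45–15:20.
Windows ≥ 60 min: 10:05–13:10.

10:05–13:10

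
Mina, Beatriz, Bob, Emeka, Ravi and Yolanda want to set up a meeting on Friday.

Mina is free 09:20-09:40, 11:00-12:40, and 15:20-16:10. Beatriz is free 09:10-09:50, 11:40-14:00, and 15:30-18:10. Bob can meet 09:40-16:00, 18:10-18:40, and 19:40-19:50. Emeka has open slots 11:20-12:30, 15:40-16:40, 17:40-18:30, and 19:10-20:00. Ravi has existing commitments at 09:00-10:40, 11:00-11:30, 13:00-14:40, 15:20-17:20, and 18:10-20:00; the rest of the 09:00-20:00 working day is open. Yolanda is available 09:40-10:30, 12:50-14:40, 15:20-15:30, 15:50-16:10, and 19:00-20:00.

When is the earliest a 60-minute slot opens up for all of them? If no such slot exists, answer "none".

none

Ravi free within 09:00–20:00: 10:40–11:00, 11:30–13:00, 14:40–15:20, 17:20–18:10.
Mina ∩ Beatriz: 09:20–09:40, 11:40–12:40, 15:30–16:10.
Mina ∩ Beatriz ∩ Bob: 11:40–12:40, 15:30–16:00.
Mina ∩ Beatriz ∩ Bob ∩ Emeka: 11:40–12:30, 15:40–16:00.
Mina ∩ Beatriz ∩ Bob ∩ Emeka ∩ Ravi: 11:40–12:30.
Mina ∩ Beatriz ∩ Bob ∩ Emeka ∩ Ravi ∩ Yolanda: (none).
Windows ≥ 60 min: (none).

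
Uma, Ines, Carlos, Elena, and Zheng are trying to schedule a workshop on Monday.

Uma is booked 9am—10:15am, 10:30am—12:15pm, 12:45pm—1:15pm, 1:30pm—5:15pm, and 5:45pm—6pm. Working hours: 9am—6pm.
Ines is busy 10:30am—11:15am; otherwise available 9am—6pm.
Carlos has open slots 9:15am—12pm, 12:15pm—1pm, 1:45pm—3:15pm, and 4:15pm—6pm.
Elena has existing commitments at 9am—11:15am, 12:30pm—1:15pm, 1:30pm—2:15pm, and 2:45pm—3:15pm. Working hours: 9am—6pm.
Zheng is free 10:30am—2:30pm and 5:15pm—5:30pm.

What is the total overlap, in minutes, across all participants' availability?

Uma free within 09:00–18:00: 10:15–10:30, 12:15–12:45, 13:15–13:30, 17:15–17:45.
Ines free within 09:00–18:00: 09:00–10:30, 11:15–18:00.
Elena free within 09:00–18:00: 11:15–12:30, 13:15–13:30, 14:15–14:45, 15:15–18:00.
Uma ∩ Ines: 10:15–10:30, 12:15–12:45, 13:15–13:30, 17:15–17:45.
Uma ∩ Ines ∩ Carlos: 10:15–10:30, 12:15–12:45, 17:15–17:45.
Uma ∩ Ines ∩ Carlos ∩ Elena: 12:15–12:30, 17:15–17:45.
Uma ∩ Ines ∩ Carlos ∩ Elena ∩ Zheng: 12:15–12:30, 17:15–17:30.
Total common minutes: 15 + 15 = 30.

30 minutes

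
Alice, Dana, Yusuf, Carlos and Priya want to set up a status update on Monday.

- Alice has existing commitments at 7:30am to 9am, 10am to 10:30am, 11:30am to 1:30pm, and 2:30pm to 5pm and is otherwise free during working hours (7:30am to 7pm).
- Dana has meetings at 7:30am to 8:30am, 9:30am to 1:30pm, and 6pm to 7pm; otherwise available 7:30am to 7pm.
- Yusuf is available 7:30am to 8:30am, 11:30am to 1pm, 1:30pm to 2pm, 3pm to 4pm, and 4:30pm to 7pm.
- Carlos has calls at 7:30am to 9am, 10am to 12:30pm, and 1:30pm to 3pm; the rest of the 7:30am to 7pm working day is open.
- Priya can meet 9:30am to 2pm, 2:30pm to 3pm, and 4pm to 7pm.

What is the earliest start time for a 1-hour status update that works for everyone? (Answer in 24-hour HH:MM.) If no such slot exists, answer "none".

Alice free within 07:30–19:00: 09:00–10:00, 10:30–11:30, 13:30–14:30, 17:00–19:00.
Dana free within 07:30–19:00: 08:30–09:30, 13:30–18:00.
Carlos free within 07:30–19:00: 09:00–10:00, 12:30–13:30, 15:00–19:00.
Alice ∩ Dana: 09:00–09:30, 13:30–14:30, 17:00–18:00.
Alice ∩ Dana ∩ Yusuf: 13:30–14:00, 17:00–18:00.
Alice ∩ Dana ∩ Yusuf ∩ Carlos: 17:00–18:00.
Alice ∩ Dana ∩ Yusuf ∩ Carlos ∩ Priya: 17:00–18:00.
Windows ≥ 60 min: 17:00–18:00.
Earliest such window starts at 17:00.

17:00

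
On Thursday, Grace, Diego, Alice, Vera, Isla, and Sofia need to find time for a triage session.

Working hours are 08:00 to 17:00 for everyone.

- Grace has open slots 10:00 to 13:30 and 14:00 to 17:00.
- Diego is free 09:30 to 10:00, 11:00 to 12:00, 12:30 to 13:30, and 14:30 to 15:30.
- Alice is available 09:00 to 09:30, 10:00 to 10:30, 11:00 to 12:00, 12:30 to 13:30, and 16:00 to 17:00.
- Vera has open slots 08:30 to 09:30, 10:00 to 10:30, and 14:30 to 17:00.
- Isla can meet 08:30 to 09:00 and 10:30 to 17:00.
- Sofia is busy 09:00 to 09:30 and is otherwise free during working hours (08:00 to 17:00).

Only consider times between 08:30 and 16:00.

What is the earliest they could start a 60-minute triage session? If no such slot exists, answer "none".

Sofia free within 08:00–17:00: 08:00–09:00, 09:30–17:00.
Grace ∩ Diego: 11:00–12:00, 12:30–13:30, 14:30–15:30.
Grace ∩ Diego ∩ Alice: 11:00–12:00, 12:30–13:30.
Grace ∩ Diego ∩ Alice ∩ Vera: (none).
Grace ∩ Diego ∩ Alice ∩ Vera ∩ Isla: (none).
Grace ∩ Diego ∩ Alice ∩ Vera ∩ Isla ∩ Sofia: (none).
Restricted to 08:30–16:00: (none).
Windows ≥ 60 min: (none).

none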